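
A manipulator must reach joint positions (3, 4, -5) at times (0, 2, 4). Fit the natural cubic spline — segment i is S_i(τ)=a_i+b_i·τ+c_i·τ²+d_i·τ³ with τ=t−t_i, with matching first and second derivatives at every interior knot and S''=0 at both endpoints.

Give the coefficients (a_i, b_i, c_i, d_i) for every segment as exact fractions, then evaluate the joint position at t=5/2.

  seg 0: a=3 b=7/4 c=0 d=-5/16
  seg 1: a=4 b=-2 c=-15/8 d=5/16
S(5/2) = 329/128

Δ: Δ0=1/2, Δ1=-9/2
row 1: diag=8, rhs=-30; c'=1/4, d'=-15/4
back: M1=-15/4
M: M0=0, M1=-15/4, M2=0
seg 0: a=3, c=M0/2=0, d=(M1−M0)/(6·2)=-5/16, b=Δ0−h0·(2M0+M1)/6=7/4
seg 1: a=4, c=M1/2=-15/8, d=(M2−M1)/(6·2)=5/16, b=Δ1−h1·(2M1+M2)/6=-2
t_q=5/2 → seg 1, τ=1/2; S=4+-2·τ+-15/8·τ²+5/16·τ³=329/128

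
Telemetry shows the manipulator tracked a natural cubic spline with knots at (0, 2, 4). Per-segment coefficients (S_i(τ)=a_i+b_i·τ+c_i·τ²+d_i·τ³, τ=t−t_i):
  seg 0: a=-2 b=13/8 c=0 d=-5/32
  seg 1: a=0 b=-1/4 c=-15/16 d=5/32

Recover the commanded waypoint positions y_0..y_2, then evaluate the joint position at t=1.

y_0 = S_0(0) = a_0 = -2
y_1 = S_1(0) = a_1 = 0
y_2 = S_1(2) = -3
t_q=1 is in segment 0 (τ=1); S_0(τ)=-17/32

y_0=-2 y_1=0 y_2=-3
S(1) = -17/32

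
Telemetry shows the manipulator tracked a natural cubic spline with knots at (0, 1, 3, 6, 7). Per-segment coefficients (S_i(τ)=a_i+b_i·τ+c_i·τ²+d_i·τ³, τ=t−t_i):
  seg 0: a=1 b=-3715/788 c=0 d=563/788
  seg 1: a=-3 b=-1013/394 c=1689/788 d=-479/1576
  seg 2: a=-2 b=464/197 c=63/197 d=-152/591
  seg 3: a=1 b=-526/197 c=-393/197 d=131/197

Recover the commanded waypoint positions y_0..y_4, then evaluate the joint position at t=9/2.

y_0=1 y_1=-3 y_2=-2 y_3=1 y_4=-3
S(9/2) = 1091/788

y_0 = S_0(0) = a_0 = 1
y_1 = S_1(0) = a_1 = -3
y_2 = S_2(0) = a_2 = -2
y_3 = S_3(0) = a_3 = 1
y_4 = S_3(1) = -3
t_q=9/2 is in segment 2 (τ=3/2); S_2(τ)=1091/788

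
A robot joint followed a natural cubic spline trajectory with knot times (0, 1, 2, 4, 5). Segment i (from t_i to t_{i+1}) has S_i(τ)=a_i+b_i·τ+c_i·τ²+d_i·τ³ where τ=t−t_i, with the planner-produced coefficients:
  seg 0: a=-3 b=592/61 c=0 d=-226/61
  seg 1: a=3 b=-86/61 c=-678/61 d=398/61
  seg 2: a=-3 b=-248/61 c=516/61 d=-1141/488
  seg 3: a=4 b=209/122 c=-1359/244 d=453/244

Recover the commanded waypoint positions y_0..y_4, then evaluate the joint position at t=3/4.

y_0=-3 y_1=3 y_2=-3 y_3=4 y_4=2
S(3/4) = 5301/1952

y_0 = S_0(0) = a_0 = -3
y_1 = S_1(0) = a_1 = 3
y_2 = S_2(0) = a_2 = -3
y_3 = S_3(0) = a_3 = 4
y_4 = S_3(1) = 2
t_q=3/4 is in segment 0 (τ=3/4); S_0(τ)=5301/1952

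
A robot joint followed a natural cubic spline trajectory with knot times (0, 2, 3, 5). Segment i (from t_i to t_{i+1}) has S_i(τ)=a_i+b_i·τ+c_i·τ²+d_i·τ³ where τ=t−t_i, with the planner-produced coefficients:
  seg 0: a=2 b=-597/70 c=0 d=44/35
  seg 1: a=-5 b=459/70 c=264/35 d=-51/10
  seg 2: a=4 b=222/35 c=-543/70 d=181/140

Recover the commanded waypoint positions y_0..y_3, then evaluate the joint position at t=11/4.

y_0=2 y_1=-5 y_2=4 y_3=-4
S(11/4) = 9001/4480

y_0 = S_0(0) = a_0 = 2
y_1 = S_1(0) = a_1 = -5
y_2 = S_2(0) = a_2 = 4
y_3 = S_2(2) = -4
t_q=11/4 is in segment 1 (τ=3/4); S_1(τ)=9001/4480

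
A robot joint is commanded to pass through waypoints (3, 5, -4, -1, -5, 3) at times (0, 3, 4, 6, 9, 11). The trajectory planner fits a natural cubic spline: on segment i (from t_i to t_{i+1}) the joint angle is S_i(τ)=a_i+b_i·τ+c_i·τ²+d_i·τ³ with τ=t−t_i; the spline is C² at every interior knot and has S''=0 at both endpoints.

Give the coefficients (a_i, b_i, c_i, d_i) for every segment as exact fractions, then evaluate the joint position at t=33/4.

  seg 0: a=3 b=31/6 c=0 d=-1/2
  seg 1: a=5 b=-25/3 c=-9/2 d=23/6
  seg 2: a=-4 b=-35/6 c=7 d=-5/3
  seg 3: a=-1 b=13/6 c=-3 d=11/18
  seg 4: a=-5 b=2/3 c=5/2 d=-5/12
S(33/4) = -557/128

Δ: Δ0=2/3, Δ1=-9, Δ2=3/2, Δ3=-4/3, Δ4=4
row 1: diag=8, rhs=-58; c'=1/8, d'=-29/4
row 2: denom=6−1·1/8=47/8; d'=(63−1·-29/4)/(47/8)=562/47
row 3: denom=10−2·16/47=438/47; d'=(-17−2·562/47)/(438/47)=-641/146
row 4: denom=10−3·47/146=1319/146; d'=(32−3·-641/146)/(1319/146)=5
back: M4=5
back: M3=-641/146−47/146·5=-6
back: M2=562/47−16/47·-6=14
back: M1=-29/4−1/8·14=-9
M: M0=0, M1=-9, M2=14, M3=-6, M4=5, M5=0
seg 0: a=3, c=M0/2=0, d=(M1−M0)/(6·3)=-1/2, b=Δ0−h0·(2M0+M1)/6=31/6
seg 1: a=5, c=M1/2=-9/2, d=(M2−M1)/(6·1)=23/6, b=Δ1−h1·(2M1+M2)/6=-25/3
seg 2: a=-4, c=M2/2=7, d=(M3−M2)/(6·2)=-5/3, b=Δ2−h2·(2M2+M3)/6=-35/6
seg 3: a=-1, c=M3/2=-3, d=(M4−M3)/(6·3)=11/18, b=Δ3−h3·(2M3+M4)/6=13/6
seg 4: a=-5, c=M4/2=5/2, d=(M5−M4)/(6·2)=-5/12, b=Δ4−h4·(2M4+M5)/6=2/3
t_q=33/4 → seg 3, τ=9/4; S=-1+13/6·τ+-3·τ²+11/18·τ³=-557/128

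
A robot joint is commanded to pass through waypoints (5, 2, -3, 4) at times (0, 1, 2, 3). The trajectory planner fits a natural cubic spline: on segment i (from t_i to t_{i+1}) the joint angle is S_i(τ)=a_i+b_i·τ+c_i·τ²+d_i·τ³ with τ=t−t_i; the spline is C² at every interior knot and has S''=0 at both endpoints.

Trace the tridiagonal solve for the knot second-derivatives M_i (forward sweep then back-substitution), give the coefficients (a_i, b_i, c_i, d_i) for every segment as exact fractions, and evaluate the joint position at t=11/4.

Δ: Δ0=-3, Δ1=-5, Δ2=7
row 1: diag=4, rhs=-12; c'=1/4, d'=-3
row 2: denom=4−1·1/4=15/4; d'=(72−1·-3)/(15/4)=20
back: M2=20
back: M1=-3−1/4·20=-8
M: M0=0, M1=-8, M2=20, M3=0
seg 0: a=5, c=M0/2=0, d=(M1−M0)/(6·1)=-4/3, b=Δ0−h0·(2M0+M1)/6=-5/3
seg 1: a=2, c=M1/2=-4, d=(M2−M1)/(6·1)=14/3, b=Δ1−h1·(2M1+M2)/6=-17/3
seg 2: a=-3, c=M2/2=10, d=(M3−M2)/(6·1)=-10/3, b=Δ2−h2·(2M2+M3)/6=1/3
t_q=11/4 → seg 2, τ=3/4; S=-3+1/3·τ+10·τ²+-10/3·τ³=47/32

  seg 0: a=5 b=-5/3 c=0 d=-4/3
  seg 1: a=2 b=-17/3 c=-4 d=14/3
  seg 2: a=-3 b=1/3 c=10 d=-10/3
S(11/4) = 47/32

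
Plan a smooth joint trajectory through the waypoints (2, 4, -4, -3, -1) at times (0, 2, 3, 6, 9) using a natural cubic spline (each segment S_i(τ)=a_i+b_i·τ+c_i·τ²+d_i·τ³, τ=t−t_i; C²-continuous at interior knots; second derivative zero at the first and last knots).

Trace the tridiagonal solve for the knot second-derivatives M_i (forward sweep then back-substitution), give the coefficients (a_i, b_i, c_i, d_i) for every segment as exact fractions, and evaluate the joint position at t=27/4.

  seg 0: a=2 b=379/85 c=0 d=-147/170
  seg 1: a=4 b=-503/85 c=-441/85 d=264/85
  seg 2: a=-4 b=-593/85 c=351/85 d=-259/459
  seg 3: a=-3 b=218/85 c=-242/255 d=242/2295
S(27/4) = -4259/2720

Δ: Δ0=1, Δ1=-8, Δ2=1/3, Δ3=2/3
row 1: diag=6, rhs=-54; c'=1/6, d'=-9
row 2: denom=8−1·1/6=47/6; d'=(50−1·-9)/(47/6)=354/47
row 3: denom=12−3·18/47=510/47; d'=(2−3·354/47)/(510/47)=-484/255
back: M3=-484/255
back: M2=354/47−18/47·-484/255=702/85
back: M1=-9−1/6·702/85=-882/85
M: M0=0, M1=-882/85, M2=702/85, M3=-484/255, M4=0
seg 0: a=2, c=M0/2=0, d=(M1−M0)/(6·2)=-147/170, b=Δ0−h0·(2M0+M1)/6=379/85
seg 1: a=4, c=M1/2=-441/85, d=(M2−M1)/(6·1)=264/85, b=Δ1−h1·(2M1+M2)/6=-503/85
seg 2: a=-4, c=M2/2=351/85, d=(M3−M2)/(6·3)=-259/459, b=Δ2−h2·(2M2+M3)/6=-593/85
seg 3: a=-3, c=M3/2=-242/255, d=(M4−M3)/(6·3)=242/2295, b=Δ3−h3·(2M3+M4)/6=218/85
t_q=27/4 → seg 3, τ=3/4; S=-3+218/85·τ+-242/255·τ²+242/2295·τ³=-4259/2720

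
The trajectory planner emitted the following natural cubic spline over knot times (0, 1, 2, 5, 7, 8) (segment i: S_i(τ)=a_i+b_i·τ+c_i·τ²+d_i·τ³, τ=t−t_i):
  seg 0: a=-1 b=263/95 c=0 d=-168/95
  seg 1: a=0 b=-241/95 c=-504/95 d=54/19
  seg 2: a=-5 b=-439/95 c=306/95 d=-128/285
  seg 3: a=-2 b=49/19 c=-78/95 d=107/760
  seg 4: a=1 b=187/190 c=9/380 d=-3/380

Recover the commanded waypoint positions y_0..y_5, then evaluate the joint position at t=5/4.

y_0 = S_0(0) = a_0 = -1
y_1 = S_1(0) = a_1 = 0
y_2 = S_2(0) = a_2 = -5
y_3 = S_3(0) = a_3 = -2
y_4 = S_4(0) = a_4 = 1
y_5 = S_4(1) = 2
t_q=5/4 is in segment 1 (τ=1/4); S_1(τ)=-2801/3040

y_0=-1 y_1=0 y_2=-5 y_3=-2 y_4=1 y_5=2
S(5/4) = -2801/3040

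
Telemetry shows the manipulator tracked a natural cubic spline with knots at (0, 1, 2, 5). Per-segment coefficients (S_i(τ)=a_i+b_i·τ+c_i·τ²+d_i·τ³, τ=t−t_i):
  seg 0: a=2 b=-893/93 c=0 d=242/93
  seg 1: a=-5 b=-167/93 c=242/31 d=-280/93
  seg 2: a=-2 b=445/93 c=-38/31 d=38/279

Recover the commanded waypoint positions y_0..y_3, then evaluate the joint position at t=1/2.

y_0 = S_0(0) = a_0 = 2
y_1 = S_1(0) = a_1 = -5
y_2 = S_2(0) = a_2 = -2
y_3 = S_2(3) = 5
t_q=1/2 is in segment 0 (τ=1/2); S_0(τ)=-307/124

y_0=2 y_1=-5 y_2=-2 y_3=5
S(1/2) = -307/124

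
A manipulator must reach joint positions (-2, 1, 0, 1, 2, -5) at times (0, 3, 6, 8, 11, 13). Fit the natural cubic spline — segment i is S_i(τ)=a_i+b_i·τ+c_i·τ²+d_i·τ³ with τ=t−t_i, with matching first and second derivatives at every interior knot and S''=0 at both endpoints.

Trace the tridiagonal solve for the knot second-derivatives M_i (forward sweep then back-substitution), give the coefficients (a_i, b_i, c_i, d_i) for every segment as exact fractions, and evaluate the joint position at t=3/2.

Δ: Δ0=1, Δ1=-1/3, Δ2=1/2, Δ3=1/3, Δ4=-7/2
row 1: diag=12, rhs=-8; c'=1/4, d'=-2/3
row 2: denom=10−3·1/4=37/4; d'=(5−3·-2/3)/(37/4)=28/37
row 3: denom=10−2·8/37=354/37; d'=(-1−2·28/37)/(354/37)=-31/118
row 4: denom=10−3·37/118=1069/118; d'=(-23−3·-31/118)/(1069/118)=-2621/1069
back: M4=-2621/1069
back: M3=-31/118−37/118·-2621/1069=541/1069
back: M2=28/37−8/37·541/1069=692/1069
back: M1=-2/3−1/4·692/1069=-2657/3207
M: M0=0, M1=-2657/3207, M2=692/1069, M3=541/1069, M4=-2621/1069, M5=0
seg 0: a=-2, c=M0/2=0, d=(M1−M0)/(6·3)=-2657/57726, b=Δ0−h0·(2M0+M1)/6=9071/6414
seg 1: a=1, c=M1/2=-2657/6414, d=(M2−M1)/(6·3)=4733/57726, b=Δ1−h1·(2M1+M2)/6=550/3207
seg 2: a=0, c=M2/2=346/1069, d=(M3−M2)/(6·2)=-151/12828, b=Δ2−h2·(2M2+M3)/6=-643/6414
seg 3: a=1, c=M3/2=541/2138, d=(M4−M3)/(6·3)=-527/3207, b=Δ3−h3·(2M3+M4)/6=6755/6414
seg 4: a=2, c=M4/2=-2621/2138, d=(M5−M4)/(6·2)=2621/12828, b=Δ4−h4·(2M4+M5)/6=-11965/6414
t_q=3/2 → seg 0, τ=3/2; S=-2+9071/6414·τ+0·τ²+-2657/57726·τ³=-581/17104

  seg 0: a=-2 b=9071/6414 c=0 d=-2657/57726
  seg 1: a=1 b=550/3207 c=-2657/6414 d=4733/57726
  seg 2: a=0 b=-643/6414 c=346/1069 d=-151/12828
  seg 3: a=1 b=6755/6414 c=541/2138 d=-527/3207
  seg 4: a=2 b=-11965/6414 c=-2621/2138 d=2621/12828
S(3/2) = -581/17104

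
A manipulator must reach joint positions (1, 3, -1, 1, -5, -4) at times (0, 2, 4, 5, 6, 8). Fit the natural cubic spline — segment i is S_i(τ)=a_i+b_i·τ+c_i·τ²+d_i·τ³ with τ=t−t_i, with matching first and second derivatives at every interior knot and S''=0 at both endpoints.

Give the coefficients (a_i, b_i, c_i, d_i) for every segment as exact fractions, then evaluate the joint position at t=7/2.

Δ: Δ0=1, Δ1=-2, Δ2=2, Δ3=-6, Δ4=1/2
row 1: diag=8, rhs=-18; c'=1/4, d'=-9/4
row 2: denom=6−2·1/4=11/2; d'=(24−2·-9/4)/(11/2)=57/11
row 3: denom=4−1·2/11=42/11; d'=(-48−1·57/11)/(42/11)=-195/14
row 4: denom=6−1·11/42=241/42; d'=(39−1·-195/14)/(241/42)=2223/241
back: M4=2223/241
back: M3=-195/14−11/42·2223/241=-3939/241
back: M2=57/11−2/11·-3939/241=1965/241
back: M1=-9/4−1/4·1965/241=-2067/482
M: M0=0, M1=-2067/482, M2=1965/241, M3=-3939/241, M4=2223/241, M5=0
seg 0: a=1, c=M0/2=0, d=(M1−M0)/(6·2)=-689/1928, b=Δ0−h0·(2M0+M1)/6=1171/482
seg 1: a=3, c=M1/2=-2067/964, d=(M2−M1)/(6·2)=1999/1928, b=Δ1−h1·(2M1+M2)/6=-448/241
seg 2: a=-1, c=M2/2=1965/482, d=(M3−M2)/(6·1)=-984/241, b=Δ2−h2·(2M2+M3)/6=967/482
seg 3: a=1, c=M3/2=-3939/482, d=(M4−M3)/(6·1)=1027/241, b=Δ3−h3·(2M3+M4)/6=-1007/482
seg 4: a=-5, c=M4/2=2223/482, d=(M5−M4)/(6·2)=-741/964, b=Δ4−h4·(2M4+M5)/6=-2723/482
t_q=7/2 → seg 1, τ=3/2; S=3+-448/241·τ+-2067/964·τ²+1999/1928·τ³=-17175/15424

  seg 0: a=1 b=1171/482 c=0 d=-689/1928
  seg 1: a=3 b=-448/241 c=-2067/964 d=1999/1928
  seg 2: a=-1 b=967/482 c=1965/482 d=-984/241
  seg 3: a=1 b=-1007/482 c=-3939/482 d=1027/241
  seg 4: a=-5 b=-2723/482 c=2223/482 d=-741/964
S(7/2) = -17175/15424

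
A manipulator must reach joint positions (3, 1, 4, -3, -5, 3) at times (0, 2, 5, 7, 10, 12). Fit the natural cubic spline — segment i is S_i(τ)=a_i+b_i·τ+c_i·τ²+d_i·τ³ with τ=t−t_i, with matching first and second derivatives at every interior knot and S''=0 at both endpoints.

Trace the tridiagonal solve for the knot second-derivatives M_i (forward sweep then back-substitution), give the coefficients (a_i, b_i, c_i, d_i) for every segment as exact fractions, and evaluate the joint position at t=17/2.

Δ: Δ0=-1, Δ1=1, Δ2=-7/2, Δ3=-2/3, Δ4=4
row 1: diag=10, rhs=12; c'=3/10, d'=6/5
row 2: denom=10−3·3/10=91/10; d'=(-27−3·6/5)/(91/10)=-306/91
row 3: denom=10−2·20/91=870/91; d'=(17−2·-306/91)/(870/91)=2159/870
row 4: denom=10−3·91/290=2627/290; d'=(28−3·2159/870)/(2627/290)=5961/2627
back: M4=5961/2627
back: M3=2159/870−91/290·5961/2627=13946/7881
back: M2=-306/91−20/91·13946/7881=-29566/7881
back: M1=6/5−3/10·-29566/7881=6109/2627
M: M0=0, M1=6109/2627, M2=-29566/7881, M3=13946/7881, M4=5961/2627, M5=0
seg 0: a=3, c=M0/2=0, d=(M1−M0)/(6·2)=6109/31524, b=Δ0−h0·(2M0+M1)/6=-13990/7881
seg 1: a=1, c=M1/2=6109/5254, d=(M2−M1)/(6·3)=-47893/141858, b=Δ1−h1·(2M1+M2)/6=4337/7881
seg 2: a=4, c=M2/2=-14783/7881, d=(M3−M2)/(6·2)=98/213, b=Δ2−h2·(2M2+M3)/6=-25043/15762
seg 3: a=-3, c=M3/2=6973/7881, d=(M4−M3)/(6·3)=3937/141858, b=Δ3−h3·(2M3+M4)/6=-18761/5254
seg 4: a=-5, c=M4/2=5961/5254, d=(M5−M4)/(6·2)=-1987/10508, b=Δ4−h4·(2M4+M5)/6=6534/2627
t_q=17/2 → seg 3, τ=3/2; S=-3+-18761/5254·τ+6973/7881·τ²+3937/141858·τ³=-263615/42032

  seg 0: a=3 b=-13990/7881 c=0 d=6109/31524
  seg 1: a=1 b=4337/7881 c=6109/5254 d=-47893/141858
  seg 2: a=4 b=-25043/15762 c=-14783/7881 d=98/213
  seg 3: a=-3 b=-18761/5254 c=6973/7881 d=3937/141858
  seg 4: a=-5 b=6534/2627 c=5961/5254 d=-1987/10508
S(17/2) = -263615/42032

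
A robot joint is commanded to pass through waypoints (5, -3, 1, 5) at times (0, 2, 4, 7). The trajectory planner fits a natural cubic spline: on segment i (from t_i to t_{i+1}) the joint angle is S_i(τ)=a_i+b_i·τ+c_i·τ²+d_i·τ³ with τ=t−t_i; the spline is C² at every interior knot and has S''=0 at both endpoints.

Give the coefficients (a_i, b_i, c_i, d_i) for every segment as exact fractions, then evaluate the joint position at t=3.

  seg 0: a=5 b=-320/57 c=0 d=23/57
  seg 1: a=-3 b=-44/57 c=46/19 d=-59/114
  seg 2: a=1 b=154/57 c=-13/19 d=13/171
S(3) = -71/38

Δ: Δ0=-4, Δ1=2, Δ2=4/3
row 1: diag=8, rhs=36; c'=1/4, d'=9/2
row 2: denom=10−2·1/4=19/2; d'=(-4−2·9/2)/(19/2)=-26/19
back: M2=-26/19
back: M1=9/2−1/4·-26/19=92/19
M: M0=0, M1=92/19, M2=-26/19, M3=0
seg 0: a=5, c=M0/2=0, d=(M1−M0)/(6·2)=23/57, b=Δ0−h0·(2M0+M1)/6=-320/57
seg 1: a=-3, c=M1/2=46/19, d=(M2−M1)/(6·2)=-59/114, b=Δ1−h1·(2M1+M2)/6=-44/57
seg 2: a=1, c=M2/2=-13/19, d=(M3−M2)/(6·3)=13/171, b=Δ2−h2·(2M2+M3)/6=154/57
t_q=3 → seg 1, τ=1; S=-3+-44/57·τ+46/19·τ²+-59/114·τ³=-71/38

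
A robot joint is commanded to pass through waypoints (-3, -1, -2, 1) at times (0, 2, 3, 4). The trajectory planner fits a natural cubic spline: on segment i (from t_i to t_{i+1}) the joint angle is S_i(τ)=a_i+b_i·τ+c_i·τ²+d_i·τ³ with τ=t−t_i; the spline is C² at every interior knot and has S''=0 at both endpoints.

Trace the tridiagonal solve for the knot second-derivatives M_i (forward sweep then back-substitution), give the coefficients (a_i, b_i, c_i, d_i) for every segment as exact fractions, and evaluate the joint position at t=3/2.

  seg 0: a=-3 b=47/23 c=0 d=-6/23
  seg 1: a=-1 b=-25/23 c=-36/23 d=38/23
  seg 2: a=-2 b=17/23 c=78/23 d=-26/23
S(3/2) = -75/92

Δ: Δ0=1, Δ1=-1, Δ2=3
row 1: diag=6, rhs=-12; c'=1/6, d'=-2
row 2: denom=4−1·1/6=23/6; d'=(24−1·-2)/(23/6)=156/23
back: M2=156/23
back: M1=-2−1/6·156/23=-72/23
M: M0=0, M1=-72/23, M2=156/23, M3=0
seg 0: a=-3, c=M0/2=0, d=(M1−M0)/(6·2)=-6/23, b=Δ0−h0·(2M0+M1)/6=47/23
seg 1: a=-1, c=M1/2=-36/23, d=(M2−M1)/(6·1)=38/23, b=Δ1−h1·(2M1+M2)/6=-25/23
seg 2: a=-2, c=M2/2=78/23, d=(M3−M2)/(6·1)=-26/23, b=Δ2−h2·(2M2+M3)/6=17/23
t_q=3/2 → seg 0, τ=3/2; S=-3+47/23·τ+0·τ²+-6/23·τ³=-75/92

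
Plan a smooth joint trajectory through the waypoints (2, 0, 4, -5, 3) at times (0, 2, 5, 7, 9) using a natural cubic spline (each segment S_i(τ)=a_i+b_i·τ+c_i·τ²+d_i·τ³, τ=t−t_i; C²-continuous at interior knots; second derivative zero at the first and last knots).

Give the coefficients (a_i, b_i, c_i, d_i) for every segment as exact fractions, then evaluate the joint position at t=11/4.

  seg 0: a=2 b=-2137/1032 c=0 d=1105/4128
  seg 1: a=0 b=589/516 c=1105/688 d=-1061/2064
  seg 2: a=4 b=-6401/2064 c=-1039/344 d=9581/8256
  seg 3: a=-5 b=-1297/1032 c=5425/1376 d=-5425/8256
S(11/4) = 67927/44032

Δ: Δ0=-1, Δ1=4/3, Δ2=-9/2, Δ3=4
row 1: diag=10, rhs=14; c'=3/10, d'=7/5
row 2: denom=10−3·3/10=91/10; d'=(-35−3·7/5)/(91/10)=-56/13
row 3: denom=8−2·20/91=688/91; d'=(51−2·-56/13)/(688/91)=5425/688
back: M3=5425/688
back: M2=-56/13−20/91·5425/688=-1039/172
back: M1=7/5−3/10·-1039/172=1105/344
M: M0=0, M1=1105/344, M2=-1039/172, M3=5425/688, M4=0
seg 0: a=2, c=M0/2=0, d=(M1−M0)/(6·2)=1105/4128, b=Δ0−h0·(2M0+M1)/6=-2137/1032
seg 1: a=0, c=M1/2=1105/688, d=(M2−M1)/(6·3)=-1061/2064, b=Δ1−h1·(2M1+M2)/6=589/516
seg 2: a=4, c=M2/2=-1039/344, d=(M3−M2)/(6·2)=9581/8256, b=Δ2−h2·(2M2+M3)/6=-6401/2064
seg 3: a=-5, c=M3/2=5425/1376, d=(M4−M3)/(6·2)=-5425/8256, b=Δ3−h3·(2M3+M4)/6=-1297/1032
t_q=11/4 → seg 1, τ=3/4; S=0+589/516·τ+1105/688·τ²+-1061/2064·τ³=67927/44032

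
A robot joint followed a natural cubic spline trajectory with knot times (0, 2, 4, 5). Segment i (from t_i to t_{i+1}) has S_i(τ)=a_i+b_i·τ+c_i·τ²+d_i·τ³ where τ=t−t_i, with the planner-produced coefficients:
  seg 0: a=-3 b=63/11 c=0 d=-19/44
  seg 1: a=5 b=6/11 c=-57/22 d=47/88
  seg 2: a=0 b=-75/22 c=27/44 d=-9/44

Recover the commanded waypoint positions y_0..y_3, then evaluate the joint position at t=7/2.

y_0=-3 y_1=5 y_2=0 y_3=-3
S(7/2) = 1261/704

y_0 = S_0(0) = a_0 = -3
y_1 = S_1(0) = a_1 = 5
y_2 = S_2(0) = a_2 = 0
y_3 = S_2(1) = -3
t_q=7/2 is in segment 1 (τ=3/2); S_1(τ)=1261/704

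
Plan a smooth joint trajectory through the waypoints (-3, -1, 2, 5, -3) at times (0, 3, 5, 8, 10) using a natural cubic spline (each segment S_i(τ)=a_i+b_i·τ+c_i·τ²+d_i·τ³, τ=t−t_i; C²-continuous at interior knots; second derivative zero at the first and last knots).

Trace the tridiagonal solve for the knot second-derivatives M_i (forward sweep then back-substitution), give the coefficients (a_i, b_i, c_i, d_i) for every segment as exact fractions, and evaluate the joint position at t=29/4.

Δ: Δ0=2/3, Δ1=3/2, Δ2=1, Δ3=-4
row 1: diag=10, rhs=5; c'=1/5, d'=1/2
row 2: denom=10−2·1/5=48/5; d'=(-3−2·1/2)/(48/5)=-5/12
row 3: denom=10−3·5/16=145/16; d'=(-30−3·-5/12)/(145/16)=-92/29
back: M3=-92/29
back: M2=-5/12−5/16·-92/29=50/87
back: M1=1/2−1/5·50/87=67/174
M: M0=0, M1=67/174, M2=50/87, M3=-92/29, M4=0
seg 0: a=-3, c=M0/2=0, d=(M1−M0)/(6·3)=67/3132, b=Δ0−h0·(2M0+M1)/6=55/116
seg 1: a=-1, c=M1/2=67/348, d=(M2−M1)/(6·2)=11/696, b=Δ1−h1·(2M1+M2)/6=61/58
seg 2: a=2, c=M2/2=25/87, d=(M3−M2)/(6·3)=-163/783, b=Δ2−h2·(2M2+M3)/6=175/87
seg 3: a=5, c=M3/2=-46/29, d=(M4−M3)/(6·2)=23/87, b=Δ3−h3·(2M3+M4)/6=-164/87
t_q=29/4 → seg 2, τ=9/4; S=2+175/87·τ+25/87·τ²+-163/783·τ³=359/64

  seg 0: a=-3 b=55/116 c=0 d=67/3132
  seg 1: a=-1 b=61/58 c=67/348 d=11/696
  seg 2: a=2 b=175/87 c=25/87 d=-163/783
  seg 3: a=5 b=-164/87 c=-46/29 d=23/87
S(29/4) = 359/64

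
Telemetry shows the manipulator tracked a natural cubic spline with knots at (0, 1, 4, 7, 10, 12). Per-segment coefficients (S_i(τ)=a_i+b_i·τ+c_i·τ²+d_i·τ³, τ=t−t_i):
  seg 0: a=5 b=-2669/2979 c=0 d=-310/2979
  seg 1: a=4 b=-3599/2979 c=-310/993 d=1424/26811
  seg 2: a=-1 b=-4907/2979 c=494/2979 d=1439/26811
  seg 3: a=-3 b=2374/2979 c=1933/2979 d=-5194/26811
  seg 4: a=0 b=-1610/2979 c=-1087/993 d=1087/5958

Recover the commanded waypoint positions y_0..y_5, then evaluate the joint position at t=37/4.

y_0 = S_0(0) = a_0 = 5
y_1 = S_1(0) = a_1 = 4
y_2 = S_2(0) = a_2 = -1
y_3 = S_3(0) = a_3 = -3
y_4 = S_4(0) = a_4 = 0
y_5 = S_4(2) = -4
t_q=37/4 is in segment 3 (τ=9/4); S_3(τ)=-1363/10592

y_0=5 y_1=4 y_2=-1 y_3=-3 y_4=0 y_5=-4
S(37/4) = -1363/10592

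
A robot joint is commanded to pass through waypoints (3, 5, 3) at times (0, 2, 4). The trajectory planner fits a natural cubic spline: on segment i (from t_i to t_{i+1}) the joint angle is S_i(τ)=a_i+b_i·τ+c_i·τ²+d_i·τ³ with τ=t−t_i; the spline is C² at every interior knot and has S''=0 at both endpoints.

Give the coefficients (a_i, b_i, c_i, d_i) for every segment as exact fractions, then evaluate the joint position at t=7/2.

  seg 0: a=3 b=3/2 c=0 d=-1/8
  seg 1: a=5 b=0 c=-3/4 d=1/8
S(7/2) = 239/64

Δ: Δ0=1, Δ1=-1
row 1: diag=8, rhs=-12; c'=1/4, d'=-3/2
back: M1=-3/2
M: M0=0, M1=-3/2, M2=0
seg 0: a=3, c=M0/2=0, d=(M1−M0)/(6·2)=-1/8, b=Δ0−h0·(2M0+M1)/6=3/2
seg 1: a=5, c=M1/2=-3/4, d=(M2−M1)/(6·2)=1/8, b=Δ1−h1·(2M1+M2)/6=0
t_q=7/2 → seg 1, τ=3/2; S=5+0·τ+-3/4·τ²+1/8·τ³=239/64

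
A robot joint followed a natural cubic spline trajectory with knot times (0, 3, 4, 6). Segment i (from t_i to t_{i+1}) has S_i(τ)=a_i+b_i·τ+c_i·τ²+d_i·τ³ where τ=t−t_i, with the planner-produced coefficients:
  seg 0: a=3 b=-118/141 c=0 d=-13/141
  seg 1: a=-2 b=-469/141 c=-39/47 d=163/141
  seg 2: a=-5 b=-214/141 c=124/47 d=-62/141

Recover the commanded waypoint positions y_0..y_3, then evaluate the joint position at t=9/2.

y_0 = S_0(0) = a_0 = 3
y_1 = S_1(0) = a_1 = -2
y_2 = S_2(0) = a_2 = -5
y_3 = S_2(2) = -1
t_q=9/2 is in segment 2 (τ=1/2); S_2(τ)=-969/188

y_0=3 y_1=-2 y_2=-5 y_3=-1
S(9/2) = -969/188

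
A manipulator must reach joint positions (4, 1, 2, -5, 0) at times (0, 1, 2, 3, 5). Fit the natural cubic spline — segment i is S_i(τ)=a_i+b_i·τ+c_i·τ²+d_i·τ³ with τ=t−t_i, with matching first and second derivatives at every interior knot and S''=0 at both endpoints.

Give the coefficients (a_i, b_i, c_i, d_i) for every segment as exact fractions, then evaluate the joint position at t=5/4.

  seg 0: a=4 b=-815/172 c=0 d=299/172
  seg 1: a=1 b=41/86 c=897/172 d=-807/172
  seg 2: a=2 b=-545/172 c=-381/43 d=865/172
  seg 3: a=-5 b=-499/86 c=1071/172 d=-357/344
S(5/4) = 15101/11008

Δ: Δ0=-3, Δ1=1, Δ2=-7, Δ3=5/2
row 1: diag=4, rhs=24; c'=1/4, d'=6
row 2: denom=4−1·1/4=15/4; d'=(-48−1·6)/(15/4)=-72/5
row 3: denom=6−1·4/15=86/15; d'=(57−1·-72/5)/(86/15)=1071/86
back: M3=1071/86
back: M2=-72/5−4/15·1071/86=-762/43
back: M1=6−1/4·-762/43=897/86
M: M0=0, M1=897/86, M2=-762/43, M3=1071/86, M4=0
seg 0: a=4, c=M0/2=0, d=(M1−M0)/(6·1)=299/172, b=Δ0−h0·(2M0+M1)/6=-815/172
seg 1: a=1, c=M1/2=897/172, d=(M2−M1)/(6·1)=-807/172, b=Δ1−h1·(2M1+M2)/6=41/86
seg 2: a=2, c=M2/2=-381/43, d=(M3−M2)/(6·1)=865/172, b=Δ2−h2·(2M2+M3)/6=-545/172
seg 3: a=-5, c=M3/2=1071/172, d=(M4−M3)/(6·2)=-357/344, b=Δ3−h3·(2M3+M4)/6=-499/86
t_q=5/4 → seg 1, τ=1/4; S=1+41/86·τ+897/172·τ²+-807/172·τ³=15101/11008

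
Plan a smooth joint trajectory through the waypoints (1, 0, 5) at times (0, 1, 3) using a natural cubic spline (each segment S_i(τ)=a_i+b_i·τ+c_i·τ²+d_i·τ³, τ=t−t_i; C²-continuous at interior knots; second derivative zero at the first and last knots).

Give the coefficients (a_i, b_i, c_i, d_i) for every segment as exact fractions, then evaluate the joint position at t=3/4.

Δ: Δ0=-1, Δ1=5/2
row 1: diag=6, rhs=21; c'=1/3, d'=7/2
back: M1=7/2
M: M0=0, M1=7/2, M2=0
seg 0: a=1, c=M0/2=0, d=(M1−M0)/(6·1)=7/12, b=Δ0−h0·(2M0+M1)/6=-19/12
seg 1: a=0, c=M1/2=7/4, d=(M2−M1)/(6·2)=-7/24, b=Δ1−h1·(2M1+M2)/6=1/6
t_q=3/4 → seg 0, τ=3/4; S=1+-19/12·τ+0·τ²+7/12·τ³=15/256

  seg 0: a=1 b=-19/12 c=0 d=7/12
  seg 1: a=0 b=1/6 c=7/4 d=-7/24
S(3/4) = 15/256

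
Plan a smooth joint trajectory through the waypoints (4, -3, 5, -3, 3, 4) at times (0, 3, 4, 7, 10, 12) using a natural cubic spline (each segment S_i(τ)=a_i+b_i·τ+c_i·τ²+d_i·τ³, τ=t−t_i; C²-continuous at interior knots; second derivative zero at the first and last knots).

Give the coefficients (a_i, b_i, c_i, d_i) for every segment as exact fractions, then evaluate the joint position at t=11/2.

Δ: Δ0=-7/3, Δ1=8, Δ2=-8/3, Δ3=2, Δ4=1/2
row 1: diag=8, rhs=62; c'=1/8, d'=31/4
row 2: denom=8−1·1/8=63/8; d'=(-64−1·31/4)/(63/8)=-82/9
row 3: denom=12−3·8/21=76/7; d'=(28−3·-82/9)/(76/7)=581/114
row 4: denom=10−3·21/76=697/76; d'=(-9−3·581/114)/(697/76)=-1846/697
back: M4=-1846/697
back: M3=581/114−21/76·-1846/697=12187/2091
back: M2=-82/9−8/21·12187/2091=-7898/697
back: M1=31/4−1/8·-7898/697=6389/697
M: M0=0, M1=6389/697, M2=-7898/697, M3=12187/2091, M4=-1846/697, M5=0
seg 0: a=4, c=M0/2=0, d=(M1−M0)/(6·3)=6389/12546, b=Δ0−h0·(2M0+M1)/6=-28925/4182
seg 1: a=-3, c=M1/2=6389/1394, d=(M2−M1)/(6·1)=-14287/4182, b=Δ1−h1·(2M1+M2)/6=14288/2091
seg 2: a=5, c=M2/2=-3949/697, d=(M3−M2)/(6·3)=35881/37638, b=Δ2−h2·(2M2+M3)/6=24049/4182
seg 3: a=-3, c=M3/2=12187/4182, d=(M4−M3)/(6·3)=-17725/37638, b=Δ3−h3·(2M3+M4)/6=-308/123
seg 4: a=3, c=M4/2=-923/697, d=(M5−M4)/(6·2)=923/4182, b=Δ4−h4·(2M4+M5)/6=9475/4182
t_q=11/2 → seg 2, τ=3/2; S=5+24049/4182·τ+-3949/697·τ²+35881/37638·τ³=45673/11152

  seg 0: a=4 b=-28925/4182 c=0 d=6389/12546
  seg 1: a=-3 b=14288/2091 c=6389/1394 d=-14287/4182
  seg 2: a=5 b=24049/4182 c=-3949/697 d=35881/37638
  seg 3: a=-3 b=-308/123 c=12187/4182 d=-17725/37638
  seg 4: a=3 b=9475/4182 c=-923/697 d=923/4182
S(11/2) = 45673/11152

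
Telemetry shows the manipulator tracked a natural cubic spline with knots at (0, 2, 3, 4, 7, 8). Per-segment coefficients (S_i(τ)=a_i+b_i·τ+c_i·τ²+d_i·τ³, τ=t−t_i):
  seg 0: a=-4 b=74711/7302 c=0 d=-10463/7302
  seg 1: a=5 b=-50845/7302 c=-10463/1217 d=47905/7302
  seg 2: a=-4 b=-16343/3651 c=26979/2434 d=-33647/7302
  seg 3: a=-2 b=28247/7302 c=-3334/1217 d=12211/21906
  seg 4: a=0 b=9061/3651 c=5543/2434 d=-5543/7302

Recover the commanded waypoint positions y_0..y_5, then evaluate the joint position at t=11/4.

y_0=-4 y_1=5 y_2=-4 y_3=-2 y_4=0 y_5=4
S(11/4) = -356831/155776

y_0 = S_0(0) = a_0 = -4
y_1 = S_1(0) = a_1 = 5
y_2 = S_2(0) = a_2 = -4
y_3 = S_3(0) = a_3 = -2
y_4 = S_4(0) = a_4 = 0
y_5 = S_4(1) = 4
t_q=11/4 is in segment 1 (τ=3/4); S_1(τ)=-356831/155776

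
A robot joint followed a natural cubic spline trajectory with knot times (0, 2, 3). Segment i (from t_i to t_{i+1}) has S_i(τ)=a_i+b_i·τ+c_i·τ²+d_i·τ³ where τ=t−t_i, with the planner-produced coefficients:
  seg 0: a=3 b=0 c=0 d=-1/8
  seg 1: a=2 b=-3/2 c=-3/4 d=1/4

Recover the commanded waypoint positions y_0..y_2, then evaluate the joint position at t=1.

y_0=3 y_1=2 y_2=0
S(1) = 23/8

y_0 = S_0(0) = a_0 = 3
y_1 = S_1(0) = a_1 = 2
y_2 = S_1(1) = 0
t_q=1 is in segment 0 (τ=1); S_0(τ)=23/8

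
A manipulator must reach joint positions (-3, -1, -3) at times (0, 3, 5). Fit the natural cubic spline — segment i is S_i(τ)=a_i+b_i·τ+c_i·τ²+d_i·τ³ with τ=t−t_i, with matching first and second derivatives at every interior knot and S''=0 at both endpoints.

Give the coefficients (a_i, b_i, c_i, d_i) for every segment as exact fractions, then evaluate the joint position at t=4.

Δ: Δ0=2/3, Δ1=-1
row 1: diag=10, rhs=-10; c'=1/5, d'=-1
back: M1=-1
M: M0=0, M1=-1, M2=0
seg 0: a=-3, c=M0/2=0, d=(M1−M0)/(6·3)=-1/18, b=Δ0−h0·(2M0+M1)/6=7/6
seg 1: a=-1, c=M1/2=-1/2, d=(M2−M1)/(6·2)=1/12, b=Δ1−h1·(2M1+M2)/6=-1/3
t_q=4 → seg 1, τ=1; S=-1+-1/3·τ+-1/2·τ²+1/12·τ³=-7/4

  seg 0: a=-3 b=7/6 c=0 d=-1/18
  seg 1: a=-1 b=-1/3 c=-1/2 d=1/12
S(4) = -7/4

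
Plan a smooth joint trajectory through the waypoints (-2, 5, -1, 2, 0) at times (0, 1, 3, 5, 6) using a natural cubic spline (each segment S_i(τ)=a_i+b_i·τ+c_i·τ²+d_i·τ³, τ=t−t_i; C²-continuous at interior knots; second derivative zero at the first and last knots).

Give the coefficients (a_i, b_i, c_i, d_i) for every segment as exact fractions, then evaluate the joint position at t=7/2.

  seg 0: a=-2 b=547/60 c=0 d=-127/60
  seg 1: a=5 b=83/30 c=-127/20 d=26/15
  seg 2: a=-1 b=-11/6 c=81/20 d=-143/120
  seg 3: a=2 b=1/15 c=-31/10 d=31/30
S(7/2) = -337/320

Δ: Δ0=7, Δ1=-3, Δ2=3/2, Δ3=-2
row 1: diag=6, rhs=-60; c'=1/3, d'=-10
row 2: denom=8−2·1/3=22/3; d'=(27−2·-10)/(22/3)=141/22
row 3: denom=6−2·3/11=60/11; d'=(-21−2·141/22)/(60/11)=-31/5
back: M3=-31/5
back: M2=141/22−3/11·-31/5=81/10
back: M1=-10−1/3·81/10=-127/10
M: M0=0, M1=-127/10, M2=81/10, M3=-31/5, M4=0
seg 0: a=-2, c=M0/2=0, d=(M1−M0)/(6·1)=-127/60, b=Δ0−h0·(2M0+M1)/6=547/60
seg 1: a=5, c=M1/2=-127/20, d=(M2−M1)/(6·2)=26/15, b=Δ1−h1·(2M1+M2)/6=83/30
seg 2: a=-1, c=M2/2=81/20, d=(M3−M2)/(6·2)=-143/120, b=Δ2−h2·(2M2+M3)/6=-11/6
seg 3: a=2, c=M3/2=-31/10, d=(M4−M3)/(6·1)=31/30, b=Δ3−h3·(2M3+M4)/6=1/15
t_q=7/2 → seg 2, τ=1/2; S=-1+-11/6·τ+81/20·τ²+-143/120·τ³=-337/320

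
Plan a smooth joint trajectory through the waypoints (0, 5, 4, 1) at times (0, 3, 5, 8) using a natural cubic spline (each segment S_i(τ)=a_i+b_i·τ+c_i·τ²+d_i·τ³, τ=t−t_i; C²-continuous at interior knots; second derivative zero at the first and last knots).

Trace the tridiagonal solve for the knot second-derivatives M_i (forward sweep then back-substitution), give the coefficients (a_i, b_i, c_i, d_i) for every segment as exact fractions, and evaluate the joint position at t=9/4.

Δ: Δ0=5/3, Δ1=-1/2, Δ2=-1
row 1: diag=10, rhs=-13; c'=1/5, d'=-13/10
row 2: denom=10−2·1/5=48/5; d'=(-3−2·-13/10)/(48/5)=-1/24
back: M2=-1/24
back: M1=-13/10−1/5·-1/24=-31/24
M: M0=0, M1=-31/24, M2=-1/24, M3=0
seg 0: a=0, c=M0/2=0, d=(M1−M0)/(6·3)=-31/432, b=Δ0−h0·(2M0+M1)/6=37/16
seg 1: a=5, c=M1/2=-31/48, d=(M2−M1)/(6·2)=5/48, b=Δ1−h1·(2M1+M2)/6=3/8
seg 2: a=4, c=M2/2=-1/48, d=(M3−M2)/(6·3)=1/432, b=Δ2−h2·(2M2+M3)/6=-23/24
t_q=9/4 → seg 0, τ=9/4; S=0+37/16·τ+0·τ²+-31/432·τ³=4491/1024

  seg 0: a=0 b=37/16 c=0 d=-31/432
  seg 1: a=5 b=3/8 c=-31/48 d=5/48
  seg 2: a=4 b=-23/24 c=-1/48 d=1/432
S(9/4) = 4491/1024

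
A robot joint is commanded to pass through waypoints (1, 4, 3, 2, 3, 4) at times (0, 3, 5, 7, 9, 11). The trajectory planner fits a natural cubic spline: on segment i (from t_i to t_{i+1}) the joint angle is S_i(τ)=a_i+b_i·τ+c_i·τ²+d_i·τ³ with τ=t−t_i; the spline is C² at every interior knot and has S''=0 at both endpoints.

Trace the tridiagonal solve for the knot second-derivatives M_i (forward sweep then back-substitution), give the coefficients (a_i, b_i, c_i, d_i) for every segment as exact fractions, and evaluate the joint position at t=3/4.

  seg 0: a=1 b=77/53 c=0 d=-8/159
  seg 1: a=4 b=5/53 c=-24/53 d=33/424
  seg 2: a=3 b=-83/106 c=3/212 d=27/424
  seg 3: a=2 b=2/53 c=21/53 d=-35/424
  seg 4: a=3 b=67/106 c=-21/212 d=7/424
S(3/4) = 877/424

Δ: Δ0=1, Δ1=-1/2, Δ2=-1/2, Δ3=1/2, Δ4=1/2
row 1: diag=10, rhs=-9; c'=1/5, d'=-9/10
row 2: denom=8−2·1/5=38/5; d'=(0−2·-9/10)/(38/5)=9/38
row 3: denom=8−2·5/19=142/19; d'=(6−2·9/38)/(142/19)=105/142
row 4: denom=8−2·19/71=530/71; d'=(0−2·105/142)/(530/71)=-21/106
back: M4=-21/106
back: M3=105/142−19/71·-21/106=42/53
back: M2=9/38−5/19·42/53=3/106
back: M1=-9/10−1/5·3/106=-48/53
M: M0=0, M1=-48/53, M2=3/106, M3=42/53, M4=-21/106, M5=0
seg 0: a=1, c=M0/2=0, d=(M1−M0)/(6·3)=-8/159, b=Δ0−h0·(2M0+M1)/6=77/53
seg 1: a=4, c=M1/2=-24/53, d=(M2−M1)/(6·2)=33/424, b=Δ1−h1·(2M1+M2)/6=5/53
seg 2: a=3, c=M2/2=3/212, d=(M3−M2)/(6·2)=27/424, b=Δ2−h2·(2M2+M3)/6=-83/106
seg 3: a=2, c=M3/2=21/53, d=(M4−M3)/(6·2)=-35/424, b=Δ3−h3·(2M3+M4)/6=2/53
seg 4: a=3, c=M4/2=-21/212, d=(M5−M4)/(6·2)=7/424, b=Δ4−h4·(2M4+M5)/6=67/106
t_q=3/4 → seg 0, τ=3/4; S=1+77/53·τ+0·τ²+-8/159·τ³=877/424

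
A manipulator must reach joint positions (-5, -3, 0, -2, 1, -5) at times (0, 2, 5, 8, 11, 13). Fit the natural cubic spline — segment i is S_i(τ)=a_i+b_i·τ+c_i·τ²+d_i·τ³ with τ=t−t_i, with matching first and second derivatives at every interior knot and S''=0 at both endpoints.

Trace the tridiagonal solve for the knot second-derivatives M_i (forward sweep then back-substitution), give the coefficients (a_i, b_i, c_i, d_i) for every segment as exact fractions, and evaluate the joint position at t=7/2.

  seg 0: a=-5 b=3265/3807 c=0 d=271/7614
  seg 1: a=-3 b=4891/3807 c=271/1269 d=-3523/34263
  seg 2: a=0 b=-800/3807 c=-2710/3807 d=136/729
  seg 3: a=-2 b=2116/3807 c=3682/3807 d=-9355/34263
  seg 4: a=1 b=-3857/3807 c=-1891/1269 d=1891/7614
S(7/2) = -3179/3384

Δ: Δ0=1, Δ1=1, Δ2=-2/3, Δ3=1, Δ4=-3
row 1: diag=10, rhs=0; c'=3/10, d'=0
row 2: denom=12−3·3/10=111/10; d'=(-10−3·0)/(111/10)=-100/111
row 3: denom=12−3·10/37=414/37; d'=(10−3·-100/111)/(414/37)=235/207
row 4: denom=10−3·37/138=423/46; d'=(-24−3·235/207)/(423/46)=-3782/1269
back: M4=-3782/1269
back: M3=235/207−37/138·-3782/1269=7364/3807
back: M2=-100/111−10/37·7364/3807=-5420/3807
back: M1=0−3/10·-5420/3807=542/1269
M: M0=0, M1=542/1269, M2=-5420/3807, M3=7364/3807, M4=-3782/1269, M5=0
seg 0: a=-5, c=M0/2=0, d=(M1−M0)/(6·2)=271/7614, b=Δ0−h0·(2M0+M1)/6=3265/3807
seg 1: a=-3, c=M1/2=271/1269, d=(M2−M1)/(6·3)=-3523/34263, b=Δ1−h1·(2M1+M2)/6=4891/3807
seg 2: a=0, c=M2/2=-2710/3807, d=(M3−M2)/(6·3)=136/729, b=Δ2−h2·(2M2+M3)/6=-800/3807
seg 3: a=-2, c=M3/2=3682/3807, d=(M4−M3)/(6·3)=-9355/34263, b=Δ3−h3·(2M3+M4)/6=2116/3807
seg 4: a=1, c=M4/2=-1891/1269, d=(M5−M4)/(6·2)=1891/7614, b=Δ4−h4·(2M4+M5)/6=-3857/3807
t_q=7/2 → seg 1, τ=3/2; S=-3+4891/3807·τ+271/1269·τ²+-3523/34263·τ³=-3179/3384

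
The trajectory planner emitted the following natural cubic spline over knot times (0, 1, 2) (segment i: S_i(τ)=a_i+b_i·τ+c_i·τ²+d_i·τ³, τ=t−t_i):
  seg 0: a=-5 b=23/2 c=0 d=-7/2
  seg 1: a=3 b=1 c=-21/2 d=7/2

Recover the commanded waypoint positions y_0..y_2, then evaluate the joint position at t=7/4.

y_0 = S_0(0) = a_0 = -5
y_1 = S_1(0) = a_1 = 3
y_2 = S_1(1) = -3
t_q=7/4 is in segment 1 (τ=3/4); S_1(τ)=-87/128

y_0=-5 y_1=3 y_2=-3
S(7/4) = -87/128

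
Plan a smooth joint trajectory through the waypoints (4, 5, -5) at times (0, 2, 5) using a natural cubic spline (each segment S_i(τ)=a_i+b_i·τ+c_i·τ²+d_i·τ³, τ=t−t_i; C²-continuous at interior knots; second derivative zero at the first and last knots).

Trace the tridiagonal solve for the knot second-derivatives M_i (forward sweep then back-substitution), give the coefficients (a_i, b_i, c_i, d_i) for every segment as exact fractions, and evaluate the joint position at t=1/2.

Δ: Δ0=1/2, Δ1=-10/3
row 1: diag=10, rhs=-23; c'=3/10, d'=-23/10
back: M1=-23/10
M: M0=0, M1=-23/10, M2=0
seg 0: a=4, c=M0/2=0, d=(M1−M0)/(6·2)=-23/120, b=Δ0−h0·(2M0+M1)/6=19/15
seg 1: a=5, c=M1/2=-23/20, d=(M2−M1)/(6·3)=23/180, b=Δ1−h1·(2M1+M2)/6=-31/30
t_q=1/2 → seg 0, τ=1/2; S=4+19/15·τ+0·τ²+-23/120·τ³=295/64

  seg 0: a=4 b=19/15 c=0 d=-23/120
  seg 1: a=5 b=-31/30 c=-23/20 d=23/180
S(1/2) = 295/64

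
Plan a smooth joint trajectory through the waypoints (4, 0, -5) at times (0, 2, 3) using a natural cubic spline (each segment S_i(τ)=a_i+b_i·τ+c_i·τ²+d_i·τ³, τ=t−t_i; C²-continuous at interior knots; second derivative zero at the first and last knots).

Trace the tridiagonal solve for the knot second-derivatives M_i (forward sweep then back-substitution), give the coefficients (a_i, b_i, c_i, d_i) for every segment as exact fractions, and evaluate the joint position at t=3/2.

Δ: Δ0=-2, Δ1=-5
row 1: diag=6, rhs=-18; c'=1/6, d'=-3
back: M1=-3
M: M0=0, M1=-3, M2=0
seg 0: a=4, c=M0/2=0, d=(M1−M0)/(6·2)=-1/4, b=Δ0−h0·(2M0+M1)/6=-1
seg 1: a=0, c=M1/2=-3/2, d=(M2−M1)/(6·1)=1/2, b=Δ1−h1·(2M1+M2)/6=-4
t_q=3/2 → seg 0, τ=3/2; S=4+-1·τ+0·τ²+-1/4·τ³=53/32

  seg 0: a=4 b=-1 c=0 d=-1/4
  seg 1: a=0 b=-4 c=-3/2 d=1/2
S(3/2) = 53/32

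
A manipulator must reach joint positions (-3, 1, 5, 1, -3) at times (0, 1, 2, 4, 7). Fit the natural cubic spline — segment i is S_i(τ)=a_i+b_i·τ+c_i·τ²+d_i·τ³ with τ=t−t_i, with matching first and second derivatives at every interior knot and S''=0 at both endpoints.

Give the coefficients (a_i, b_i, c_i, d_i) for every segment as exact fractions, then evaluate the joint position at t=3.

  seg 0: a=-3 b=1192/321 c=0 d=92/321
  seg 1: a=1 b=1468/321 c=92/107 d=-460/321
  seg 2: a=5 b=640/321 c=-368/107 d=463/642
  seg 3: a=1 b=-998/321 c=95/107 d=-95/963
S(3) = 915/214

Δ: Δ0=4, Δ1=4, Δ2=-2, Δ3=-4/3
row 1: diag=4, rhs=0; c'=1/4, d'=0
row 2: denom=6−1·1/4=23/4; d'=(-36−1·0)/(23/4)=-144/23
row 3: denom=10−2·8/23=214/23; d'=(4−2·-144/23)/(214/23)=190/107
back: M3=190/107
back: M2=-144/23−8/23·190/107=-736/107
back: M1=0−1/4·-736/107=184/107
M: M0=0, M1=184/107, M2=-736/107, M3=190/107, M4=0
seg 0: a=-3, c=M0/2=0, d=(M1−M0)/(6·1)=92/321, b=Δ0−h0·(2M0+M1)/6=1192/321
seg 1: a=1, c=M1/2=92/107, d=(M2−M1)/(6·1)=-460/321, b=Δ1−h1·(2M1+M2)/6=1468/321
seg 2: a=5, c=M2/2=-368/107, d=(M3−M2)/(6·2)=463/642, b=Δ2−h2·(2M2+M3)/6=640/321
seg 3: a=1, c=M3/2=95/107, d=(M4−M3)/(6·3)=-95/963, b=Δ3−h3·(2M3+M4)/6=-998/321
t_q=3 → seg 2, τ=1; S=5+640/321·τ+-368/107·τ²+463/642·τ³=915/214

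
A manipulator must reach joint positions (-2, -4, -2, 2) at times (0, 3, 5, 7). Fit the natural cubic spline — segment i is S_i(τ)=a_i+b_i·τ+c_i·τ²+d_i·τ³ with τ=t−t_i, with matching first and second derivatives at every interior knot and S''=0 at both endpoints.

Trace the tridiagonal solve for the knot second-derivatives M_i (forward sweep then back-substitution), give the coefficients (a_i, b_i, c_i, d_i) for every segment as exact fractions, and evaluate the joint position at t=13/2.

  seg 0: a=-2 b=-127/114 c=0 d=17/342
  seg 1: a=-4 b=13/57 c=17/38 d=-7/228
  seg 2: a=-2 b=94/57 c=5/19 d=-5/114
S(13/2) = 279/304

Δ: Δ0=-2/3, Δ1=1, Δ2=2
row 1: diag=10, rhs=10; c'=1/5, d'=1
row 2: denom=8−2·1/5=38/5; d'=(6−2·1)/(38/5)=10/19
back: M2=10/19
back: M1=1−1/5·10/19=17/19
M: M0=0, M1=17/19, M2=10/19, M3=0
seg 0: a=-2, c=M0/2=0, d=(M1−M0)/(6·3)=17/342, b=Δ0−h0·(2M0+M1)/6=-127/114
seg 1: a=-4, c=M1/2=17/38, d=(M2−M1)/(6·2)=-7/228, b=Δ1−h1·(2M1+M2)/6=13/57
seg 2: a=-2, c=M2/2=5/19, d=(M3−M2)/(6·2)=-5/114, b=Δ2−h2·(2M2+M3)/6=94/57
t_q=13/2 → seg 2, τ=3/2; S=-2+94/57·τ+5/19·τ²+-5/114·τ³=279/304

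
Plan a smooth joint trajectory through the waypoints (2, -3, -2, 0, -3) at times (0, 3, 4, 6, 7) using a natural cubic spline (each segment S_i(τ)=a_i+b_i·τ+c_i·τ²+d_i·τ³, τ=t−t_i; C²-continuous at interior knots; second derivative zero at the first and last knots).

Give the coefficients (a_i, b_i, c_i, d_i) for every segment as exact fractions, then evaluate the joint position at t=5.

  seg 0: a=2 b=-973/375 c=0 d=116/1125
  seg 1: a=-3 b=71/375 c=116/125 d=-44/375
  seg 2: a=-2 b=127/75 c=72/125 d=-173/375
  seg 3: a=0 b=-577/375 c=-274/125 d=274/375
S(5) = -24/125

Δ: Δ0=-5/3, Δ1=1, Δ2=1, Δ3=-3
row 1: diag=8, rhs=16; c'=1/8, d'=2
row 2: denom=6−1·1/8=47/8; d'=(0−1·2)/(47/8)=-16/47
row 3: denom=6−2·16/47=250/47; d'=(-24−2·-16/47)/(250/47)=-548/125
back: M3=-548/125
back: M2=-16/47−16/47·-548/125=144/125
back: M1=2−1/8·144/125=232/125
M: M0=0, M1=232/125, M2=144/125, M3=-548/125, M4=0
seg 0: a=2, c=M0/2=0, d=(M1−M0)/(6·3)=116/1125, b=Δ0−h0·(2M0+M1)/6=-973/375
seg 1: a=-3, c=M1/2=116/125, d=(M2−M1)/(6·1)=-44/375, b=Δ1−h1·(2M1+M2)/6=71/375
seg 2: a=-2, c=M2/2=72/125, d=(M3−M2)/(6·2)=-173/375, b=Δ2−h2·(2M2+M3)/6=127/75
seg 3: a=0, c=M3/2=-274/125, d=(M4−M3)/(6·1)=274/375, b=Δ3−h3·(2M3+M4)/6=-577/375
t_q=5 → seg 2, τ=1; S=-2+127/75·τ+72/125·τ²+-173/375·τ³=-24/125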